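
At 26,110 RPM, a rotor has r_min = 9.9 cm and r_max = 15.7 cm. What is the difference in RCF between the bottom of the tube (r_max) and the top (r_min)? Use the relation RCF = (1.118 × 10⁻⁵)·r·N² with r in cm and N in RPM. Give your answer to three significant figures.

ΔRCF = 1.118 × 10⁻⁵ × (r_max − r_min) × N² = 1.118 × 10⁻⁵ × 5.8 × 681,732,100 ≈ 44,206.2

44200 × g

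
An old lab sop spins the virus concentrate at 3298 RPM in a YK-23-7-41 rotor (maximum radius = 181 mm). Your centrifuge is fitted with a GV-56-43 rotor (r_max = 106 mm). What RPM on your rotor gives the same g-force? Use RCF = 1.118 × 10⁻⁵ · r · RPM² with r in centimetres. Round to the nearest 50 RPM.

Original rotor: r = 181 mm = 18.1 cm
RCF = 1.118 × 10⁻⁵ × r × N²
RCF_original = 1.118 × 10⁻⁵ × 18.1 × (3298)² = 1.118 × 10⁻⁵ × 18.1 × 10,876,804 ≈ 2,201 × g
Your rotor: r = 106 mm = 10.6 cm
2,201 = 1.118 × 10⁻⁵ × 10.6 × N²
N² = 2,201 / (11.8508 × 10⁻⁵) = 18,572,586
N ≈ √18,572,586 ≈ 4,309.6

4300 RPM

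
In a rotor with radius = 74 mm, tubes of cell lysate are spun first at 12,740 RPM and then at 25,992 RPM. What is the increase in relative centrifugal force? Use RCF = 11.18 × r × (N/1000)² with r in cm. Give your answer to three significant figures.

42500 x g

r = 74 mm = 7.4 cm
RCF₁ = 11.18 × 7.4 × (12.74)² = 11.18 × 7.4 × 162.3076 ≈ 13,428 × g
RCF₂ = 11.18 × 7.4 × (25.992)² = 11.18 × 7.4 × 675.584064 ≈ 55,892.4 × g
Increase = 55,892.4 − 13,428 = 42,464.4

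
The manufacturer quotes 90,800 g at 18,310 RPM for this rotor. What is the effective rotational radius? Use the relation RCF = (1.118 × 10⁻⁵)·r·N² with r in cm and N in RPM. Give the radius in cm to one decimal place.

≈ 24.2 cm

RCF = 1.118 × 10⁻⁵ × r × N²
90800 = 1.118 × 10⁻⁵ × r × (18310)²
r = 90800 / (1.118 × 10⁻⁵ × 335,256,100) = 90800 / 3748.163 ≈ 24.225 cm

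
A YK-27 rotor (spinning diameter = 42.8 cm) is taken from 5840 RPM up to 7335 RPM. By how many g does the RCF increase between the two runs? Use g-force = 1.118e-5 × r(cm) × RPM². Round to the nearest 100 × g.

r = 42.8 / 2 = 21.4 cm
RCF₁ = 1.118 × 10⁻⁵ × 21.4 × (5840)² = 1.118 × 10⁻⁵ × 21.4 × 34,105,600 ≈ 8,159.8 × g
RCF₂ = 1.118 × 10⁻⁵ × 21.4 × (7335)² = 1.118 × 10⁻⁵ × 21.4 × 53,802,225 ≈ 12,872.3 × g
Increase = 12,872.3 − 8,159.8 = 4,712.5

4700 g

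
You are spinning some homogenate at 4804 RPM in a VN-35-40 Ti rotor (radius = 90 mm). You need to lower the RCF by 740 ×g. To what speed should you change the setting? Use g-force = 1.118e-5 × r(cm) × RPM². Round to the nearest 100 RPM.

4000 RPM

r = 90 mm = 9.0 cm
Current RCF = 1.118 × 10⁻⁵ × 9 × (4804)² = 1.118 × 10⁻⁵ × 9 × 23,078,416 ≈ 2,322.2 × g
Target RCF = 2,322.2 − 740 = 1,582.2 × g
N² = 1,582.2 / (10.062 × 10⁻⁵) = 15,724,508
N ≈ √15,724,508 ≈ 3,965.4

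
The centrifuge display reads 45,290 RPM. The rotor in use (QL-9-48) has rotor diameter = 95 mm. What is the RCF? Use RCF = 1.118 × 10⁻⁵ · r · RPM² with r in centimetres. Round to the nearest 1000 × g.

r = 95 mm / 2 = 47.5 mm = 4.75 cm
RCF = 1.118 × 10⁻⁵ × 4.75 × (45290)² = 1.118 × 10⁻⁵ × 4.75 × 2,051,184,100 ≈ 108,928.1 × g

≈ 109000 ×g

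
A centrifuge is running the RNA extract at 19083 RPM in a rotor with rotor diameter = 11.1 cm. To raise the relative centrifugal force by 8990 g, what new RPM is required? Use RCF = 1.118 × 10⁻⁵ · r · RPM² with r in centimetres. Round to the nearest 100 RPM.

r = 11.1 / 2 = 5.55 cm
Current RCF = 1.118 × 10⁻⁵ × 5.55 × (19083)² = 1.118 × 10⁻⁵ × 5.55 × 364,160,889 ≈ 22,595.8 × g
Target RCF = 22,595.8 + 8,990 = 31,585.8 × g
N² = 31,585.8 / (6.2049 × 10⁻⁵) = 509,046,076
N ≈ √509,046,076 ≈ 22,562.0

≈ 22600 RPM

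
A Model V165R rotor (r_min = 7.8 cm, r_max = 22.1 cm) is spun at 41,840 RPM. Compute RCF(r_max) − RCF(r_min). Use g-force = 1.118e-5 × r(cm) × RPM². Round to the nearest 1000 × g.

≈ 280000 x g

ΔRCF = 1.118 × 10⁻⁵ × (r_max − r_min) × N² = 1.118 × 10⁻⁵ × 14.3 × 1,750,585,600 ≈ 279,873.1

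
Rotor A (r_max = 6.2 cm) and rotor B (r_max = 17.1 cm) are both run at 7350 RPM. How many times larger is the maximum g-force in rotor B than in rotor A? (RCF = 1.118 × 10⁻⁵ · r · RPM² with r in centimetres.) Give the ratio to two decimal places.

2.76

At fixed N, RCF ∝ r, so RCF_B/RCF_A = r_B/r_A = 17.1 / 6.2 = 2.7581.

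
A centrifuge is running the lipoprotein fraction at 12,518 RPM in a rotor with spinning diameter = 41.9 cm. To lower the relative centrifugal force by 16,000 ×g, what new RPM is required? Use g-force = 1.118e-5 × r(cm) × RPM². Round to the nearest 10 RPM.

≈ 9400 RPM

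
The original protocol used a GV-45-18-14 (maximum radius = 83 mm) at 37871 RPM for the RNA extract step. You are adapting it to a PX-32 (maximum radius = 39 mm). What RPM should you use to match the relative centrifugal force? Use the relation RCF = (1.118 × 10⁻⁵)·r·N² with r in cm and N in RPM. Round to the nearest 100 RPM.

55200 RPM

Original rotor: r = 83 mm = 8.3 cm
RCF = 1.118 × 10⁻⁵ × r × N²
RCF_original = 1.118 × 10⁻⁵ × 8.3 × (37871)² = 1.118 × 10⁻⁵ × 8.3 × 1,434,212,641 ≈ 133,086.3 × g
Your rotor: r = 39 mm = 3.9 cm
133,086.3 = 1.118 × 10⁻⁵ × 3.9 × N²
N² = 133,086.3 / (4.3602 × 10⁻⁵) = 3,052,298,060
N ≈ √3,052,298,060 ≈ 55,247.6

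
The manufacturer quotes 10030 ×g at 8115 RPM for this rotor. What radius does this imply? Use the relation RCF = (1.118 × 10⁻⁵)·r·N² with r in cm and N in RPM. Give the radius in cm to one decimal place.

13.6 cm

RCF = 1.118 × 10⁻⁵ × r × N²
10030 = 1.118 × 10⁻⁵ × r × (8115)²
r = 10030 / (1.118 × 10⁻⁵ × 65,853,225) = 10030 / 736.2391 ≈ 13.623 cm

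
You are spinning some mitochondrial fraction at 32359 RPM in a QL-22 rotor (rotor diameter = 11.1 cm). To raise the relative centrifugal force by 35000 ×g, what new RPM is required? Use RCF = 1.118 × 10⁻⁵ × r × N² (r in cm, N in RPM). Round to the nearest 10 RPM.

40140 RPM

r = 11.1 / 2 = 5.55 cm
Current RCF = 1.118 × 10⁻⁵ × 5.55 × (32359)² = 1.118 × 10⁻⁵ × 5.55 × 1,047,104,881 ≈ 64,971.8 × g
Target RCF = 64,971.8 + 35,000 = 99,971.8 × g
N² = 99,971.8 / (6.2049 × 10⁻⁵) = 1,611,175,039
N ≈ √1,611,175,039 ≈ 40,139.4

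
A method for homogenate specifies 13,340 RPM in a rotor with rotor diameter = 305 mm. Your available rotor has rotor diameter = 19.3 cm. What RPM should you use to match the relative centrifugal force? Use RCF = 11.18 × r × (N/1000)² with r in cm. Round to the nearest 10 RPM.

≈ 16770 RPM

Original rotor: r = 305 mm / 2 = 152.5 mm = 15.25 cm
RCF_original = 11.18 × 15.25 × (13.34)² = 11.18 × 15.25 × 177.9556 ≈ 30,340.5 × g
Your rotor: r = 19.3 / 2 = 9.65 cm
30,340.5 = 11.18 × 9.65 × (N/1000)²
(N/1000)² = 30,340.5 / 107.887 = 281.2248
N = 1000 × √281.2248 ≈ 16,769.8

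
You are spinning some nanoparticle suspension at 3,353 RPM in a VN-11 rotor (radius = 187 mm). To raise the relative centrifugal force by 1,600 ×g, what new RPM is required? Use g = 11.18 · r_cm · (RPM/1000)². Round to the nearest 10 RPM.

r = 187 mm = 18.7 cm
Current RCF = 11.18 × 18.7 × (3.353)² = 11.18 × 18.7 × 11.242609 ≈ 2,350.4 × g
Target RCF = 2,350.4 + 1,600 = 3,950.4 × g
(N/1000)² = 3,950.4 / 209.066 = 18.89547
N = 1000 × √18.89547 ≈ 4,346.9

4350 RPM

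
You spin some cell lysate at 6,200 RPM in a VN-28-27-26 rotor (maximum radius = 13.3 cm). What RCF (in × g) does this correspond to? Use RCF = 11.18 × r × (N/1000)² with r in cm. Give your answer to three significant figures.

≈ 5720 × g

RCF = 11.18 × 13.3 × (6.2)² = 11.18 × 13.3 × 38.44 ≈ 5,715.8 × g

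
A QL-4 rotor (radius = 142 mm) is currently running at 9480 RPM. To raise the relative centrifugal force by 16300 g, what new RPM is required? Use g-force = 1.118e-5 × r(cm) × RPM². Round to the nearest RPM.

r = 142 mm = 14.2 cm
Current RCF = 1.118 × 10⁻⁵ × 14.2 × (9480)² = 1.118 × 10⁻⁵ × 14.2 × 89,870,400 ≈ 14,267.5 × g
Target RCF = 14,267.5 + 16,300 = 30,567.5 × g
N² = 30,567.5 / (15.8756 × 10⁻⁵) = 192,543,904
N ≈ √192,543,904 ≈ 13,876.0

N₂ ≈ 13876 RPM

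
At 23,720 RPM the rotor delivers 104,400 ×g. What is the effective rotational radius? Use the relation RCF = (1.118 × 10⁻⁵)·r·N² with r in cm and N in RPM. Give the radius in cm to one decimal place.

≈ 16.6 cm

104400 = 1.118 × 10⁻⁵ × r × (23720)²
r = 104400 / (1.118 × 10⁻⁵ × 562,638,400) = 104400 / 6290.297 ≈ 16.597 cm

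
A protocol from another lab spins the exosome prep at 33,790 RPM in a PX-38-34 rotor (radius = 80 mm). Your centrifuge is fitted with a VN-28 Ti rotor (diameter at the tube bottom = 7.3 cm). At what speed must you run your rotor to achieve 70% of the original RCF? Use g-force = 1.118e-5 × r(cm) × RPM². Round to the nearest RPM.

≈ 41854 RPM

Original rotor: r = 80 mm = 8.0 cm
RCF_original = 1.118 × 10⁻⁵ × 8 × (33790)² = 1.118 × 10⁻⁵ × 8 × 1,141,764,100 ≈ 102,119.4 × g
Target RCF = 0.7 × 102,119.4 ≈ 71,483.6 × g
Your rotor: r = 7.3 / 2 = 3.65 cm
71,483.6 = 1.118 × 10⁻⁵ × 3.65 × N²
N² = 71,483.6 / (4.0807 × 10⁻⁵) = 1,751,748,475
N ≈ √1,751,748,475 ≈ 41,853.9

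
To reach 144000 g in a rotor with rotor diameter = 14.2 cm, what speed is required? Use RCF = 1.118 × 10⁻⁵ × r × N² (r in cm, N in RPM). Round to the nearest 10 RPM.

r = 14.2 / 2 = 7.1 cm
RCF = 1.118 × 10⁻⁵ × r × N²
144,000 = 1.118 × 10⁻⁵ × 7.1 × N²
N² = 144,000 / (7.9378 × 10⁻⁵) = 1,814,104,664
N ≈ √1,814,104,664 ≈ 42,592.3

≈ 42590 RPM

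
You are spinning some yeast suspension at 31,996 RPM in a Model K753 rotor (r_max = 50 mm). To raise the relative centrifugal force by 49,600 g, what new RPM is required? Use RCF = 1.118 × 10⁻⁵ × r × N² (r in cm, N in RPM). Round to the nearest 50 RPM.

≈ 43700 RPM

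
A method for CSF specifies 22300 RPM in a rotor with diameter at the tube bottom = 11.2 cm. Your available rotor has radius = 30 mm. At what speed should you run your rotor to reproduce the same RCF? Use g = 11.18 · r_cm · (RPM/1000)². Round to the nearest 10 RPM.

Original rotor: r = 11.2 / 2 = 5.6 cm
RCF_original = 11.18 × 5.6 × (22.3)² = 11.18 × 5.6 × 497.29 ≈ 31,134.3 × g
Your rotor: r = 30 mm = 3.0 cm
31,134.3 = 11.18 × 3 × (N/1000)²
(N/1000)² = 31,134.3 / 33.54 = 928.2737
N = 1000 × √928.2737 ≈ 30,467.6

≈ 30470 RPM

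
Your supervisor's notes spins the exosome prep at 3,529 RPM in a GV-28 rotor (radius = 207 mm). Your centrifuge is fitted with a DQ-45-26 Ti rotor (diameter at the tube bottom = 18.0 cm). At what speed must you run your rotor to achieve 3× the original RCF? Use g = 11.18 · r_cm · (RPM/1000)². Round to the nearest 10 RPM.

9270 RPM

Original rotor: r = 207 mm = 20.7 cm
RCF_original = 11.18 × 20.7 × (3.529)² = 11.18 × 20.7 × 12.453841 ≈ 2,882.1 × g
Target RCF = 3 × 2,882.1 ≈ 8,646.3 × g
Your rotor: r = 18.0 / 2 = 9 cm
8,646.3 = 11.18 × 9 × (N/1000)²
(N/1000)² = 8,646.3 / 100.62 = 85.93023
N = 1000 × √85.93023 ≈ 9,269.9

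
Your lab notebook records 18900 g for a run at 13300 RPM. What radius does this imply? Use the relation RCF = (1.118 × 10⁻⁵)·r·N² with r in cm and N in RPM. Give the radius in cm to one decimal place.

9.6 cm

18900 = 1.118 × 10⁻⁵ × r × (13300)²
r = 18900 / (1.118 × 10⁻⁵ × 176,890,000) = 18900 / 1977.63 ≈ 9.557 cm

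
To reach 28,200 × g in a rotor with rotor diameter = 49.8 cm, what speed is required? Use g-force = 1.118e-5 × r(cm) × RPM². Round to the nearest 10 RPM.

r = 49.8 / 2 = 24.9 cm
RCF = 1.118 × 10⁻⁵ × r × N²
28,200 = 1.118 × 10⁻⁵ × 24.9 × N²
N² = 28,200 / (27.8382 × 10⁻⁵) = 101,299,653
N ≈ √101,299,653 ≈ 10,064.8

N ≈ 10060 RPM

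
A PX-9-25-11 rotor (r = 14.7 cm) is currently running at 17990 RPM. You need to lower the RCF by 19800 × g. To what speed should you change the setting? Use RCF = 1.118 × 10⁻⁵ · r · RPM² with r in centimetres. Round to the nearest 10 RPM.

≈ 14250 RPM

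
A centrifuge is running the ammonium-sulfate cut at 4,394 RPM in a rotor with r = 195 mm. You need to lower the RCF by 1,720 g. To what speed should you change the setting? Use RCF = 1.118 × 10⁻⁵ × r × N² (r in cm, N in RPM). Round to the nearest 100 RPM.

r = 195 mm = 19.5 cm
Current RCF = 1.118 × 10⁻⁵ × 19.5 × (4394)² = 1.118 × 10⁻⁵ × 19.5 × 19,307,236 ≈ 4,209.2 × g
Target RCF = 4,209.2 − 1,720 = 2,489.2 × g
N² = 2,489.2 / (21.801 × 10⁻⁵) = 11,417,825
N ≈ √11,417,825 ≈ 3,379.0

≈ 3400 RPM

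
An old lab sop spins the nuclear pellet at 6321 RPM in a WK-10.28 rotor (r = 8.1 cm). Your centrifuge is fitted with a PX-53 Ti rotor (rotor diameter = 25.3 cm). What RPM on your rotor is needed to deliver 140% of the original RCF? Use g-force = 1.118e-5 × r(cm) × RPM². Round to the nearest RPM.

RCF_original = 1.118 × 10⁻⁵ × 8.1 × (6321)² = 1.118 × 10⁻⁵ × 8.1 × 39,955,041 ≈ 3,618.2 × g
Target RCF = 1.4 × 3,618.2 ≈ 5,065.5 × g
Your rotor: r = 25.3 / 2 = 12.65 cm
5,065.5 = 1.118 × 10⁻⁵ × 12.65 × N²
N² = 5,065.5 / (14.1427 × 10⁻⁵) = 35,817,065
N ≈ √35,817,065 ≈ 5,984.7

5985 RPM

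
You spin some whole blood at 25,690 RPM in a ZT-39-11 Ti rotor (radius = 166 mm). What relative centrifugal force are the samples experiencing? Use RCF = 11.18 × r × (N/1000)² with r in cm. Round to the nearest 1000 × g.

r = 166 mm = 16.6 cm
RCF = 11.18 × 16.6 × (25.69)² = 11.18 × 16.6 × 659.9761 ≈ 122,483.6 × g

122000 ×g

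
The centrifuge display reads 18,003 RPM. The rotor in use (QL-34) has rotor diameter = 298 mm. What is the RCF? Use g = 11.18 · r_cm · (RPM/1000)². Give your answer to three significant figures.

RCF ≈ 54000 ×g

r = 298 mm / 2 = 149 mm = 14.9 cm
RCF = 11.18 × 14.9 × (18.003)² = 11.18 × 14.9 × 324.108009 ≈ 53,990.6 × g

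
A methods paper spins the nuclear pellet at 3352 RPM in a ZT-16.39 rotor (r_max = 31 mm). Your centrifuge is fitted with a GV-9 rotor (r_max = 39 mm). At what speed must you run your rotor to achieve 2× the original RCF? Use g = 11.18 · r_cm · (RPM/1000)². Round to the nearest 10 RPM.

≈ 4230 RPM

Original rotor: r = 31 mm = 3.1 cm
RCF = 11.18 × r × (N/1000)²
RCF_original = 11.18 × 3.1 × (3.352)² = 11.18 × 3.1 × 11.235904 ≈ 389.4 × g
Target RCF = 2 × 389.4 ≈ 778.8 × g
Your rotor: r = 39 mm = 3.9 cm
778.8 = 11.18 × 3.9 × (N/1000)²
(N/1000)² = 778.8 / 43.602 = 17.86157
N = 1000 × √17.86157 ≈ 4,226.3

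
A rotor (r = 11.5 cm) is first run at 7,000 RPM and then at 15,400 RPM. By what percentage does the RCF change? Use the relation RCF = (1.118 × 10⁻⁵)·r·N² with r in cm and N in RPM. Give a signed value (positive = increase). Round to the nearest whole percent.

+384%

RCF ∝ N², so the ratio is (15400/7000)² = (2.200000)² = 4.8400.
Change = 4.8400 − 1 = +3.8400 → +384.0%.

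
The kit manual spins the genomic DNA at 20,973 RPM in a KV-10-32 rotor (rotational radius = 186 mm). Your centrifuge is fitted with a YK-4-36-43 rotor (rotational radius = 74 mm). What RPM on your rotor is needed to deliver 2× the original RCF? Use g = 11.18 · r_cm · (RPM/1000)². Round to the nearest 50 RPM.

47000 RPM

Original rotor: r = 186 mm = 18.6 cm
RCF_original = 11.18 × 18.6 × (20.973)² = 11.18 × 18.6 × 439.866729 ≈ 91,469.4 × g
Target RCF = 2 × 91,469.4 ≈ 182,938.8 × g
Your rotor: r = 74 mm = 7.4 cm
182,938.8 = 11.18 × 7.4 × (N/1000)²
(N/1000)² = 182,938.8 / 82.732 = 2211.222
N = 1000 × √2211.222 ≈ 47,023.6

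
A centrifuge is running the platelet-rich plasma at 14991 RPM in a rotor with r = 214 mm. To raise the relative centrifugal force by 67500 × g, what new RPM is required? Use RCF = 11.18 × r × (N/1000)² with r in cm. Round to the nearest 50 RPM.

≈ 22500 RPM

r = 214 mm = 21.4 cm
Current RCF = 11.18 × 21.4 × (14.991)² = 11.18 × 21.4 × 224.730081 ≈ 53,767.1 × g
Target RCF = 53,767.1 + 67,500 = 121,267.1 × g
(N/1000)² = 121,267.1 / 239.252 = 506.8593
N = 1000 × √506.8593 ≈ 22,513.5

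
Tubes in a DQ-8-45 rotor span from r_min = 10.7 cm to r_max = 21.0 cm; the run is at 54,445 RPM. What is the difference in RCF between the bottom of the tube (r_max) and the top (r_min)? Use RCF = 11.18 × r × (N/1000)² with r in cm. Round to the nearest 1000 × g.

ΔRCF = 11.18 × (r_max − r_min) × (N/1000)² = 11.18 × 10.3 × 2,964.258025 ≈ 341,346.2

341000 x g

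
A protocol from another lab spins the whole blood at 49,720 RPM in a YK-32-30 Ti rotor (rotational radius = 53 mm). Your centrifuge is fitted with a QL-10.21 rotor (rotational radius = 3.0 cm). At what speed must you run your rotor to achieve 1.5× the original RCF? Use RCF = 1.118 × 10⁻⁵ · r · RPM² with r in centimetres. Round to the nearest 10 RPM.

≈ 80940 RPM

Original rotor: r = 53 mm = 5.3 cm
RCF = 1.118 × 10⁻⁵ × r × N²
RCF_original = 1.118 × 10⁻⁵ × 5.3 × (49720)² = 1.118 × 10⁻⁵ × 5.3 × 2,472,078,400 ≈ 146,480.5 × g
Target RCF = 1.5 × 146,480.5 ≈ 219,720.8 × g
219,720.8 = 1.118 × 10⁻⁵ × 3 × N²
N² = 219,720.8 / (3.354 × 10⁻⁵) = 6,551,007,752
N ≈ √6,551,007,752 ≈ 80,938.3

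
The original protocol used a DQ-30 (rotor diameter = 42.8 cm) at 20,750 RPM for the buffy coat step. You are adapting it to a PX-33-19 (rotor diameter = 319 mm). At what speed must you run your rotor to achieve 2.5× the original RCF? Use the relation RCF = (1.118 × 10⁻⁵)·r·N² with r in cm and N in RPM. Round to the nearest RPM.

Original rotor: r = 42.8 / 2 = 21.4 cm
RCF_original = 1.118 × 10⁻⁵ × 21.4 × (20750)² = 1.118 × 10⁻⁵ × 21.4 × 430,562,500 ≈ 103,012.9 × g
Target RCF = 2.5 × 103,012.9 ≈ 257,532.2 × g
Your rotor: r = 319 mm / 2 = 159.5 mm = 15.95 cm
257,532.2 = 1.118 × 10⁻⁵ × 15.95 × N²
N² = 257,532.2 / (17.8321 × 10⁻⁵) = 1,444,205,674
N ≈ √1,444,205,674 ≈ 38,002.7

≈ 38003 RPM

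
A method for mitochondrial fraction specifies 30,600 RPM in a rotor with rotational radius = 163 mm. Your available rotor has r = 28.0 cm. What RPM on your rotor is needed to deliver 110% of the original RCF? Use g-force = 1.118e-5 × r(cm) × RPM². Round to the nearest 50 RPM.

Original rotor: r = 163 mm = 16.3 cm
RCF_original = 1.118 × 10⁻⁵ × 16.3 × (30600)² = 1.118 × 10⁻⁵ × 16.3 × 936,360,000 ≈ 170,636.6 × g
Target RCF = 1.1 × 170,636.6 ≈ 187,700.3 × g
187,700.3 = 1.118 × 10⁻⁵ × 28 × N²
N² = 187,700.3 / (31.304 × 10⁻⁵) = 599,604,843
N ≈ √599,604,843 ≈ 24,486.8

24500 RPM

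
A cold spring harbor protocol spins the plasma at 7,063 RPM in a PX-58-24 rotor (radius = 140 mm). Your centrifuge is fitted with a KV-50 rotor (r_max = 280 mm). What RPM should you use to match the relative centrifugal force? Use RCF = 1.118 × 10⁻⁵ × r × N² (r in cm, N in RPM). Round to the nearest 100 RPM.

Original rotor: r = 140 mm = 14.0 cm
RCF = 1.118 × 10⁻⁵ × r × N²
RCF_original = 1.118 × 10⁻⁵ × 14 × (7063)² = 1.118 × 10⁻⁵ × 14 × 49,885,969 ≈ 7,808.2 × g
Your rotor: r = 280 mm = 28.0 cm
7,808.2 = 1.118 × 10⁻⁵ × 28 × N²
N² = 7,808.2 / (31.304 × 10⁻⁵) = 24,943,138
N ≈ √24,943,138 ≈ 4,994.3

≈ 5000 RPM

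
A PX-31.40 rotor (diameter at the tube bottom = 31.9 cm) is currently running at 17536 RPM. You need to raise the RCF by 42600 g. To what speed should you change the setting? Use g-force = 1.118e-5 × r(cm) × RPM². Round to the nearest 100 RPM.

r = 31.9 / 2 = 15.95 cm
Current RCF = 1.118 × 10⁻⁵ × 15.95 × (17536)² = 1.118 × 10⁻⁵ × 15.95 × 307,511,296 ≈ 54,835.7 × g
Target RCF = 54,835.7 + 42,600 = 97,435.7 × g
N² = 97,435.7 / (17.8321 × 10⁻⁵) = 546,406,200
N ≈ √546,406,200 ≈ 23,375.3

≈ 23400 RPM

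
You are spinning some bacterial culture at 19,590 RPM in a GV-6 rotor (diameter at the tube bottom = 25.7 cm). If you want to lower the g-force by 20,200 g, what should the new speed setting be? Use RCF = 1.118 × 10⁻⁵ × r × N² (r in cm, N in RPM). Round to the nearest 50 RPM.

r = 25.7 / 2 = 12.85 cm
Current RCF = 1.118 × 10⁻⁵ × 12.85 × (19590)² = 1.118 × 10⁻⁵ × 12.85 × 383,768,100 ≈ 55,133.3 × g
Target RCF = 55,133.3 − 20,200 = 34,933.3 × g
N² = 34,933.3 / (14.3663 × 10⁻⁵) = 243,161,426
N ≈ √243,161,426 ≈ 15,593.6

≈ 15600 RPM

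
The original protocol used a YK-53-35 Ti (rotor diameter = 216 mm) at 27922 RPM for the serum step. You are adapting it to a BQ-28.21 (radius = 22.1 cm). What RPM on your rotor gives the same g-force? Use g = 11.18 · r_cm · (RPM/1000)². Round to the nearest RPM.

19519 RPM

Original rotor: r = 216 mm / 2 = 108 mm = 10.8 cm
RCF_original = 11.18 × 10.8 × (27.922)² = 11.18 × 10.8 × 779.638084 ≈ 94,136.6 × g
94,136.6 = 11.18 × 22.1 × (N/1000)²
(N/1000)² = 94,136.6 / 247.078 = 380.9995
N = 1000 × √380.9995 ≈ 19,519.2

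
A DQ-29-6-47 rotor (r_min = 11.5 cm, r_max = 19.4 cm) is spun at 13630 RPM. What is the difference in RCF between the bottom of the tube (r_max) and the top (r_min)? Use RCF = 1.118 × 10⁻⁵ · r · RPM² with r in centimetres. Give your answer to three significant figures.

16400 × g

ΔRCF = 1.118 × 10⁻⁵ × (r_max − r_min) × N² = 1.118 × 10⁻⁵ × 7.9 × 185,776,900 ≈ 16,408.2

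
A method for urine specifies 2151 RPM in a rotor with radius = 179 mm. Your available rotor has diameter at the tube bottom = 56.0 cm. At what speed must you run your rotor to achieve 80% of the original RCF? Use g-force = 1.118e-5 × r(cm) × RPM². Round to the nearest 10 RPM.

Original rotor: r = 179 mm = 17.9 cm
RCF_original = 1.118 × 10⁻⁵ × 17.9 × (2151)² = 1.118 × 10⁻⁵ × 17.9 × 4,626,801 ≈ 925.9 × g
Target RCF = 0.8 × 925.9 ≈ 740.7 × g
Your rotor: r = 56.0 / 2 = 28 cm
740.7 = 1.118 × 10⁻⁵ × 28 × N²
N² = 740.7 / (31.304 × 10⁻⁵) = 2,366,151
N ≈ √2,366,151 ≈ 1,538.2

1540 RPM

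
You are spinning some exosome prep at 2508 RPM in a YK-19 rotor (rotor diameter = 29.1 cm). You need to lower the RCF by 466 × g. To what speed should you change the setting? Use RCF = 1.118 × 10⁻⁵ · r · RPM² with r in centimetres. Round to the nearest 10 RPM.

r = 29.1 / 2 = 14.55 cm
Current RCF = 1.118 × 10⁻⁵ × 14.55 × (2508)² = 1.118 × 10⁻⁵ × 14.55 × 6,290,064 ≈ 1,023.2 × g
Target RCF = 1,023.2 − 466 = 557.2 × g
N² = 557.2 / (16.2669 × 10⁻⁵) = 3,425,361
N ≈ √3,425,361 ≈ 1,850.8

N₂ ≈ 1850 RPM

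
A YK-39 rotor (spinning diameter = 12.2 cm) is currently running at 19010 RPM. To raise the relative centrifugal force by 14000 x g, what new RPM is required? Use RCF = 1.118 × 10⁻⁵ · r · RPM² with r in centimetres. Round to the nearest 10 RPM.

r = 12.2 / 2 = 6.1 cm
Current RCF = 1.118 × 10⁻⁵ × 6.1 × (19010)² = 1.118 × 10⁻⁵ × 6.1 × 361,380,100 ≈ 24,645.4 × g
Target RCF = 24,645.4 + 14,000 = 38,645.4 × g
N² = 38,645.4 / (6.8198 × 10⁻⁵) = 566,664,712
N ≈ √566,664,712 ≈ 23,804.7

N₂ ≈ 23800 RPM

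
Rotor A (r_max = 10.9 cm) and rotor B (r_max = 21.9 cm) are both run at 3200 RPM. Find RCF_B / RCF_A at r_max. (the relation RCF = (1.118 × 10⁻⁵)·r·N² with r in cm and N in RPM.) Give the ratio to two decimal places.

At fixed N, RCF ∝ r, so RCF_B/RCF_A = r_B/r_A = 21.9 / 10.9 = 2.0092.

2.01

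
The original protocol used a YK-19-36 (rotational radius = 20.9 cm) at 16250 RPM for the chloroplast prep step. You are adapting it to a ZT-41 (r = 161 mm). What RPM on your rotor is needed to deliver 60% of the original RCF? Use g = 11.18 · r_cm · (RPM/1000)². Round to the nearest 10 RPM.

RCF_original = 11.18 × 20.9 × (16.25)² = 11.18 × 20.9 × 264.0625 ≈ 61,701.4 × g
Target RCF = 0.6 × 61,701.4 ≈ 37,020.8 × g
Your rotor: r = 161 mm = 16.1 cm
37,020.8 = 11.18 × 16.1 × (N/1000)²
(N/1000)² = 37,020.8 / 179.998 = 205.6734
N = 1000 × √205.6734 ≈ 14,341.3

14340 RPM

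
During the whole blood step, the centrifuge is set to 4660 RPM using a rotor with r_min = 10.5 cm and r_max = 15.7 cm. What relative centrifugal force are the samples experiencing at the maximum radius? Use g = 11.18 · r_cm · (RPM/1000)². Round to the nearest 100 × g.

≈ 3800 x g

Use r_max = 15.7 cm.
RCF = 11.18 × 15.7 × (4.66)² = 11.18 × 15.7 × 21.7156 ≈ 3,811.7 × g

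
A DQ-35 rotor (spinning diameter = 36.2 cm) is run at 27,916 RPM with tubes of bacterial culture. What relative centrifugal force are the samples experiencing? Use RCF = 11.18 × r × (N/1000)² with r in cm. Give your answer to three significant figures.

r = 36.2 / 2 = 18.1 cm
RCF = 11.18 × r × (N/1000)²
RCF = 11.18 × 18.1 × (27.916)² = 11.18 × 18.1 × 779.303056 ≈ 157,698.2 × g

≈ 158000 ×g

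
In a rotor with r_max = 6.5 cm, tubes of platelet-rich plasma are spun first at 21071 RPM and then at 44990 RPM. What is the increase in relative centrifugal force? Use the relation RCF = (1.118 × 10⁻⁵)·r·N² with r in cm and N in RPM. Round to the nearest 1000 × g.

≈ 115000 g

RCF₁ = 1.118 × 10⁻⁵ × 6.5 × (21071)² = 1.118 × 10⁻⁵ × 6.5 × 443,987,041 ≈ 32,264.5 × g
RCF₂ = 1.118 × 10⁻⁵ × 6.5 × (44990)² = 1.118 × 10⁻⁵ × 6.5 × 2,024,100,100 ≈ 147,091.4 × g
Increase = 147,091.4 − 32,264.5 = 114,826.9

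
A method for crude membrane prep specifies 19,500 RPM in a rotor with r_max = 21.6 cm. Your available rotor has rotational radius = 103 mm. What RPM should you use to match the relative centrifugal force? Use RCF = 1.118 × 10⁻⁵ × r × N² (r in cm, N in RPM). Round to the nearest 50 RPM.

28250 RPM

RCF_original = 1.118 × 10⁻⁵ × 21.6 × (19500)² = 1.118 × 10⁻⁵ × 21.6 × 380,250,000 ≈ 91,825.8 × g
Your rotor: r = 103 mm = 10.3 cm
91,825.8 = 1.118 × 10⁻⁵ × 10.3 × N²
N² = 91,825.8 / (11.5154 × 10⁻⁵) = 797,417,372
N ≈ √797,417,372 ≈ 28,238.6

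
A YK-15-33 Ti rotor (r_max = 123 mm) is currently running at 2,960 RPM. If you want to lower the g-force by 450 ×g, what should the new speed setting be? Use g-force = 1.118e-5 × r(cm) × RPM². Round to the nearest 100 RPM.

2300 RPM

r = 123 mm = 12.3 cm
Current RCF = 1.118 × 10⁻⁵ × 12.3 × (2960)² = 1.118 × 10⁻⁵ × 12.3 × 8,761,600 ≈ 1,204.8 × g
Target RCF = 1,204.8 − 450 = 754.8 × g
N² = 754.8 / (13.7514 × 10⁻⁵) = 5,488,896
N ≈ √5,488,896 ≈ 2,342.8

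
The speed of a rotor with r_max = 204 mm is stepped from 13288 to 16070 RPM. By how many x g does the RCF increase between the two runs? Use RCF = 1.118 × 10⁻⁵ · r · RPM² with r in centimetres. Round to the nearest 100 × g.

≈ 18600 x g

r = 204 mm = 20.4 cm
RCF₁ = 1.118 × 10⁻⁵ × 20.4 × (13288)² = 1.118 × 10⁻⁵ × 20.4 × 176,570,944 ≈ 40,270.9 × g
RCF₂ = 1.118 × 10⁻⁵ × 20.4 × (16070)² = 1.118 × 10⁻⁵ × 20.4 × 258,244,900 ≈ 58,898.4 × g
Increase = 58,898.4 − 40,270.9 = 18,627.5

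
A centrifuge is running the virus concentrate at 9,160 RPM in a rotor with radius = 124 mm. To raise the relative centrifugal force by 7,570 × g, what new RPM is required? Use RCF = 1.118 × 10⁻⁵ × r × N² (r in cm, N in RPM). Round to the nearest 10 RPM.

r = 124 mm = 12.4 cm
Current RCF = 1.118 × 10⁻⁵ × 12.4 × (9160)² = 1.118 × 10⁻⁵ × 12.4 × 83,905,600 ≈ 11,632 × g
Target RCF = 11,632 + 7,570 = 19,202 × g
N² = 19,202 / (13.8632 × 10⁻⁵) = 138,510,589
N ≈ √138,510,589 ≈ 11,769.1

N₂ ≈ 11770 RPM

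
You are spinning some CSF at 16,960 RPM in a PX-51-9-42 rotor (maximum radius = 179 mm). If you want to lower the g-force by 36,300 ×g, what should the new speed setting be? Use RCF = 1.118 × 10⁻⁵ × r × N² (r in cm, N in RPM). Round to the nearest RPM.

≈ 10308 RPM

r = 179 mm = 17.9 cm
Current RCF = 1.118 × 10⁻⁵ × 17.9 × (16960)² = 1.118 × 10⁻⁵ × 17.9 × 287,641,600 ≈ 57,563.4 × g
Target RCF = 57,563.4 − 36,300 = 21,263.4 × g
N² = 21,263.4 / (20.0122 × 10⁻⁵) = 106,252,186
N ≈ √106,252,186 ≈ 10,307.9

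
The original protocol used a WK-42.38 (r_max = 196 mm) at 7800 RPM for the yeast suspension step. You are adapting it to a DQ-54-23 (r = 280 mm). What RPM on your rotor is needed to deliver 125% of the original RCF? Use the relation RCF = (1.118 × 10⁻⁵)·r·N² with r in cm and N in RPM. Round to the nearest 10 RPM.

Original rotor: r = 196 mm = 19.6 cm
RCF = 1.118 × 10⁻⁵ × r × N²
RCF_original = 1.118 × 10⁻⁵ × 19.6 × (7800)² = 1.118 × 10⁻⁵ × 19.6 × 60,840,000 ≈ 13,331.7 × g
Target RCF = 1.25 × 13,331.7 ≈ 16,664.6 × g
Your rotor: r = 280 mm = 28.0 cm
16,664.6 = 1.118 × 10⁻⁵ × 28 × N²
N² = 16,664.6 / (31.304 × 10⁻⁵) = 53,234,730
N ≈ √53,234,730 ≈ 7,296.2

7300 RPM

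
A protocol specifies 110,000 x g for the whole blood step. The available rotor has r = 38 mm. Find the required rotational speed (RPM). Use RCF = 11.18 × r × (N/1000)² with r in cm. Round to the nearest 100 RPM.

r = 38 mm = 3.8 cm
110,000 = 11.18 × 3.8 × (N/1000)²
(N/1000)² = 110,000 / 42.484 = 2589.21
N = 1000 × √2589.21 ≈ 50,884.3

50900 RPM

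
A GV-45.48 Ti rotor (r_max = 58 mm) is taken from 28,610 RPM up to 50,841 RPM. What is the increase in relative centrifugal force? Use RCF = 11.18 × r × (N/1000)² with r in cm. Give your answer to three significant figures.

r = 58 mm = 5.8 cm
RCF₁ = 11.18 × 5.8 × (28.61)² = 11.18 × 5.8 × 818.5321 ≈ 53,076.9 × g
RCF₂ = 11.18 × 5.8 × (50.841)² = 11.18 × 5.8 × 2,584.807281 ≈ 167,609.2 × g
Increase = 167,609.2 − 53,076.9 = 114,532.3

≈ 115000 ×g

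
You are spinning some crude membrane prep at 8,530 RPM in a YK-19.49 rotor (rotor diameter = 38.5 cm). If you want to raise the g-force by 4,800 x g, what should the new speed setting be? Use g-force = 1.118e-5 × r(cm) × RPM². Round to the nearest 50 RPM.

≈ 9750 RPM

r = 38.5 / 2 = 19.25 cm
Current RCF = 1.118 × 10⁻⁵ × 19.25 × (8530)² = 1.118 × 10⁻⁵ × 19.25 × 72,760,900 ≈ 15,659.2 × g
Target RCF = 15,659.2 + 4,800 = 20,459.2 × g
N² = 20,459.2 / (21.5215 × 10⁻⁵) = 95,064,006
N ≈ √95,064,006 ≈ 9,750.1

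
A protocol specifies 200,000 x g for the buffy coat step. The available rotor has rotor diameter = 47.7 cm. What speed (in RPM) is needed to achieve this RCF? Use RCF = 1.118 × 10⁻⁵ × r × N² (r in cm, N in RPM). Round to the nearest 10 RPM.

r = 47.7 / 2 = 23.85 cm
RCF = 1.118 × 10⁻⁵ × r × N²
200,000 = 1.118 × 10⁻⁵ × 23.85 × N²
N² = 200,000 / (26.6643 × 10⁻⁵) = 750,066,568
N ≈ √750,066,568 ≈ 27,387.3

27390 RPM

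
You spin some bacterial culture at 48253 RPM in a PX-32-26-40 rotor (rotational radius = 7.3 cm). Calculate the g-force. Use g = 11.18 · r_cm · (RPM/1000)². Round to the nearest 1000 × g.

≈ 190000 g

RCF = 11.18 × 7.3 × (48.253)² = 11.18 × 7.3 × 2,328.352009 ≈ 190,026.1 × g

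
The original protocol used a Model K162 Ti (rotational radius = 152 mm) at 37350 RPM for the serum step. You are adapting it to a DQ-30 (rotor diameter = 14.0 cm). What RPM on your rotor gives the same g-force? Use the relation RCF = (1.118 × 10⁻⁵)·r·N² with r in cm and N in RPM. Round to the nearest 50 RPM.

Original rotor: r = 152 mm = 15.2 cm
RCF_original = 1.118 × 10⁻⁵ × 15.2 × (37350)² = 1.118 × 10⁻⁵ × 15.2 × 1,395,022,500 ≈ 237,064.5 × g
Your rotor: r = 14.0 / 2 = 7 cm
237,064.5 = 1.118 × 10⁻⁵ × 7 × N²
N² = 237,064.5 / (7.826 × 10⁻⁵) = 3,029,191,158
N ≈ √3,029,191,158 ≈ 55,038.1

55050 RPM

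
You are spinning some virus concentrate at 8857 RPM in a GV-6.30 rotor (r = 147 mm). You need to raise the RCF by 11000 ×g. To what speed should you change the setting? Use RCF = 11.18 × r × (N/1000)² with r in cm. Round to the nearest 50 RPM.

r = 147 mm = 14.7 cm
Current RCF = 11.18 × 14.7 × (8.857)² = 11.18 × 14.7 × 78.446449 ≈ 12,892.4 × g
Target RCF = 12,892.4 + 11,000 = 23,892.4 × g
(N/1000)² = 23,892.4 / 164.346 = 145.3787
N = 1000 × √145.3787 ≈ 12,057.3

N₂ ≈ 12050 RPM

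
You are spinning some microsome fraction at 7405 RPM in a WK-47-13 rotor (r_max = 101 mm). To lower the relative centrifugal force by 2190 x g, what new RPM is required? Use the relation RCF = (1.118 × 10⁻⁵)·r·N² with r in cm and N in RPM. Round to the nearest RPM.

≈ 5953 RPM

r = 101 mm = 10.1 cm
Current RCF = 1.118 × 10⁻⁵ × 10.1 × (7405)² = 1.118 × 10⁻⁵ × 10.1 × 54,834,025 ≈ 6,191.7 × g
Target RCF = 6,191.7 − 2,190 = 4,001.7 × g
N² = 4,001.7 / (11.2918 × 10⁻⁵) = 35,438,991
N ≈ √35,438,991 ≈ 5,953.1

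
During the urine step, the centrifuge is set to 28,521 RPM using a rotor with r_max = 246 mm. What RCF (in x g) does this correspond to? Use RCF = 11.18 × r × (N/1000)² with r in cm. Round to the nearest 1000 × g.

r = 246 mm = 24.6 cm
RCF = 11.18 × 24.6 × (28.521)² = 11.18 × 24.6 × 813.447441 ≈ 223,720.8 × g

≈ 224000 x g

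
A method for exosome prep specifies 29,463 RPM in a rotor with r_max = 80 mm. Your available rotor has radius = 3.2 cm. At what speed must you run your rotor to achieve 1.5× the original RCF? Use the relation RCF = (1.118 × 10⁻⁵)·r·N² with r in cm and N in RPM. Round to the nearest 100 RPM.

Original rotor: r = 80 mm = 8.0 cm
RCF_original = 1.118 × 10⁻⁵ × 8 × (29463)² = 1.118 × 10⁻⁵ × 8 × 868,068,369 ≈ 77,640 × g
Target RCF = 1.5 × 77,640 ≈ 116,460 × g
116,460 = 1.118 × 10⁻⁵ × 3.2 × N²
N² = 116,460 / (3.5776 × 10⁻⁵) = 3,255,254,919
N ≈ √3,255,254,919 ≈ 57,054.8

57100 RPM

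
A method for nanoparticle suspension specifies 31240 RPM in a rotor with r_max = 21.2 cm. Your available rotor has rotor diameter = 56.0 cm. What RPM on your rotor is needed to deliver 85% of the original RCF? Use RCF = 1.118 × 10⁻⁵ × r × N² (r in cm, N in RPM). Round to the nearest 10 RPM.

25060 RPM

RCF_original = 1.118 × 10⁻⁵ × 21.2 × (31240)² = 1.118 × 10⁻⁵ × 21.2 × 975,937,600 ≈ 231,312.8 × g
Target RCF = 0.85 × 231,312.8 ≈ 196,615.9 × g
Your rotor: r = 56.0 / 2 = 28 cm
196,615.9 = 1.118 × 10⁻⁵ × 28 × N²
N² = 196,615.9 / (31.304 × 10⁻⁵) = 628,085,548
N ≈ √628,085,548 ≈ 25,061.6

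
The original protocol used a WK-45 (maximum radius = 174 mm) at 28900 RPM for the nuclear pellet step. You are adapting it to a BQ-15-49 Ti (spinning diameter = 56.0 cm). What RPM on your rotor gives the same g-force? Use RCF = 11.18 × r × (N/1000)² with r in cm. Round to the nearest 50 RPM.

≈ 22800 RPM

Original rotor: r = 174 mm = 17.4 cm
RCF_original = 11.18 × 17.4 × (28.9)² = 11.18 × 17.4 × 835.21 ≈ 162,475.1 × g
Your rotor: r = 56.0 / 2 = 28 cm
162,475.1 = 11.18 × 28 × (N/1000)²
(N/1000)² = 162,475.1 / 313.04 = 519.0234
N = 1000 × √519.0234 ≈ 22,782.1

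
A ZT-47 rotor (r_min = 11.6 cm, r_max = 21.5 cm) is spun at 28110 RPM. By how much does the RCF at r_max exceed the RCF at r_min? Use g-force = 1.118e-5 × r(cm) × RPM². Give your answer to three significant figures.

RCF_max = 1.118 × 10⁻⁵ × 21.5 × (28110)² = 1.118 × 10⁻⁵ × 21.5 × 790,172,100 ≈ 189,933.7 × g
RCF_min = 1.118 × 10⁻⁵ × 11.6 × (28110)² = 1.118 × 10⁻⁵ × 11.6 × 790,172,100 ≈ 102,475.8 × g
ΔRCF = 189,933.7 − 102,475.8 = 87,457.9

87500 ×g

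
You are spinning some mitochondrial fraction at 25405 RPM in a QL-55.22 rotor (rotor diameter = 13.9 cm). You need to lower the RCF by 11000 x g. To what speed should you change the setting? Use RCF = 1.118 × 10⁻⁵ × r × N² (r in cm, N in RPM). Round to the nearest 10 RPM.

r = 13.9 / 2 = 6.95 cm
Current RCF = 1.118 × 10⁻⁵ × 6.95 × (25405)² = 1.118 × 10⁻⁵ × 6.95 × 645,414,025 ≈ 50,149.3 × g
Target RCF = 50,149.3 − 11,000 = 39,149.3 × g
N² = 39,149.3 / (7.7701 × 10⁻⁵) = 503,845,510
N ≈ √503,845,510 ≈ 22,446.5

≈ 22450 RPM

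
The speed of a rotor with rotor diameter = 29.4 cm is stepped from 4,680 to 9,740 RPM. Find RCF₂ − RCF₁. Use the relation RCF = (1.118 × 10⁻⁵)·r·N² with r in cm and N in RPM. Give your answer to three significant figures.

r = 29.4 / 2 = 14.7 cm
RCF₁ = 1.118 × 10⁻⁵ × 14.7 × (4680)² = 1.118 × 10⁻⁵ × 14.7 × 21,902,400 ≈ 3,599.6 × g
RCF₂ = 1.118 × 10⁻⁵ × 14.7 × (9740)² = 1.118 × 10⁻⁵ × 14.7 × 94,867,600 ≈ 15,591.1 × g
Increase = 15,591.1 − 3,599.6 = 11,991.5

12000 ×g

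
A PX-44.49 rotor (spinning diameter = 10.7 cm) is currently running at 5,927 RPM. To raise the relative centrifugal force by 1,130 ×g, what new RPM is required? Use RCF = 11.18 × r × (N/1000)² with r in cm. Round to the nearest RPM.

N₂ ≈ 7350 RPM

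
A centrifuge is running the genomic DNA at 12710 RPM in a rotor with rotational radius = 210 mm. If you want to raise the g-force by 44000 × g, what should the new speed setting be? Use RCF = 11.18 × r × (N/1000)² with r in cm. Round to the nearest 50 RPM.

≈ 18700 RPM

r = 210 mm = 21.0 cm
Current RCF = 11.18 × 21 × (12.71)² = 11.18 × 21 × 161.5441 ≈ 37,927.3 × g
Target RCF = 37,927.3 + 44,000 = 81,927.3 × g
(N/1000)² = 81,927.3 / 234.78 = 348.9535
N = 1000 × √348.9535 ≈ 18,680.3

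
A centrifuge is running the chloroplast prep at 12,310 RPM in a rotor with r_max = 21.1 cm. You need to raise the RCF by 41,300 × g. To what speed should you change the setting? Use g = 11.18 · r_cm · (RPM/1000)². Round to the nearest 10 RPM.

Current RCF = 11.18 × 21.1 × (12.31)² = 11.18 × 21.1 × 151.5361 ≈ 35,747.1 × g
Target RCF = 35,747.1 + 41,300 = 77,047.1 × g
(N/1000)² = 77,047.1 / 235.898 = 326.6119
N = 1000 × √326.6119 ≈ 18,072.4

18070 RPM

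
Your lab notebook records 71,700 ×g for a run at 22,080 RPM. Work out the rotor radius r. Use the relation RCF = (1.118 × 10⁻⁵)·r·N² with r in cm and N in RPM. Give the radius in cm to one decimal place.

71700 = 1.118 × 10⁻⁵ × r × (22080)²
r = 71700 / (1.118 × 10⁻⁵ × 487,526,400) = 71700 / 5450.545 ≈ 13.155 cm

13.2 cm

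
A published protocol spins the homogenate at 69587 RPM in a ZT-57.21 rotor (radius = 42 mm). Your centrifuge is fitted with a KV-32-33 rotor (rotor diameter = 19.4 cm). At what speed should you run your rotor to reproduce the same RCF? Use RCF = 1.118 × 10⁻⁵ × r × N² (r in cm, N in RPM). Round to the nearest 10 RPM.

≈ 45790 RPM

Original rotor: r = 42 mm = 4.2 cm
RCF = 1.118 × 10⁻⁵ × r × N²
RCF_original = 1.118 × 10⁻⁵ × 4.2 × (69587)² = 1.118 × 10⁻⁵ × 4.2 × 4,842,350,569 ≈ 227,377.4 × g
Your rotor: r = 19.4 / 2 = 9.7 cm
227,377.4 = 1.118 × 10⁻⁵ × 9.7 × N²
N² = 227,377.4 / (10.8446 × 10⁻⁵) = 2,096,687,752
N ≈ √2,096,687,752 ≈ 45,789.6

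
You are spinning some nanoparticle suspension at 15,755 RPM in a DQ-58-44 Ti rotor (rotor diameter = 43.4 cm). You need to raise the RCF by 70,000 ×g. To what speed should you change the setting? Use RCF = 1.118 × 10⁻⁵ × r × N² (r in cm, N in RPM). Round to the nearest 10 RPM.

r = 43.4 / 2 = 21.7 cm
Current RCF = 1.118 × 10⁻⁵ × 21.7 × (15755)² = 1.118 × 10⁻⁵ × 21.7 × 248,220,025 ≈ 60,219.7 × g
Target RCF = 60,219.7 + 70,000 = 130,219.7 × g
N² = 130,219.7 / (24.2606 × 10⁻⁵) = 536,753,831
N ≈ √536,753,831 ≈ 23,167.9

23170 RPM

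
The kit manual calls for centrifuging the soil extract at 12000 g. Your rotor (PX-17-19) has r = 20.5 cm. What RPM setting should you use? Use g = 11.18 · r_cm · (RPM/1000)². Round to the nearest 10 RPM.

7240 RPM

12,000 = 11.18 × 20.5 × (N/1000)²
(N/1000)² = 12,000 / 229.19 = 52.35831
N = 1000 × √52.35831 ≈ 7,235.9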